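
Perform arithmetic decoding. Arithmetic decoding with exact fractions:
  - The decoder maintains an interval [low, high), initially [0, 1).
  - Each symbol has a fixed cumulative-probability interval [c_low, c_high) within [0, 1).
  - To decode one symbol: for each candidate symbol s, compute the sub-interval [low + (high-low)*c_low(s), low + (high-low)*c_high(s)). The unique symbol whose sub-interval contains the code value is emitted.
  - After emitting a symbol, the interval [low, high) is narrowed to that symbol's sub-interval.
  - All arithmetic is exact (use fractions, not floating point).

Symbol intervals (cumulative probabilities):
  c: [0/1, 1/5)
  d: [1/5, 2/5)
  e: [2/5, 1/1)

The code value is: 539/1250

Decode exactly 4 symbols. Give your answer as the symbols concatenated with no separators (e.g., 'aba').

Step 1: interval [0/1, 1/1), width = 1/1 - 0/1 = 1/1
  'c': [0/1 + 1/1*0/1, 0/1 + 1/1*1/5) = [0/1, 1/5)
  'd': [0/1 + 1/1*1/5, 0/1 + 1/1*2/5) = [1/5, 2/5)
  'e': [0/1 + 1/1*2/5, 0/1 + 1/1*1/1) = [2/5, 1/1) <- contains code 539/1250
  emit 'e', narrow to [2/5, 1/1)
Step 2: interval [2/5, 1/1), width = 1/1 - 2/5 = 3/5
  'c': [2/5 + 3/5*0/1, 2/5 + 3/5*1/5) = [2/5, 13/25) <- contains code 539/1250
  'd': [2/5 + 3/5*1/5, 2/5 + 3/5*2/5) = [13/25, 16/25)
  'e': [2/5 + 3/5*2/5, 2/5 + 3/5*1/1) = [16/25, 1/1)
  emit 'c', narrow to [2/5, 13/25)
Step 3: interval [2/5, 13/25), width = 13/25 - 2/5 = 3/25
  'c': [2/5 + 3/25*0/1, 2/5 + 3/25*1/5) = [2/5, 53/125)
  'd': [2/5 + 3/25*1/5, 2/5 + 3/25*2/5) = [53/125, 56/125) <- contains code 539/1250
  'e': [2/5 + 3/25*2/5, 2/5 + 3/25*1/1) = [56/125, 13/25)
  emit 'd', narrow to [53/125, 56/125)
Step 4: interval [53/125, 56/125), width = 56/125 - 53/125 = 3/125
  'c': [53/125 + 3/125*0/1, 53/125 + 3/125*1/5) = [53/125, 268/625)
  'd': [53/125 + 3/125*1/5, 53/125 + 3/125*2/5) = [268/625, 271/625) <- contains code 539/1250
  'e': [53/125 + 3/125*2/5, 53/125 + 3/125*1/1) = [271/625, 56/125)
  emit 'd', narrow to [268/625, 271/625)

Answer: ecdd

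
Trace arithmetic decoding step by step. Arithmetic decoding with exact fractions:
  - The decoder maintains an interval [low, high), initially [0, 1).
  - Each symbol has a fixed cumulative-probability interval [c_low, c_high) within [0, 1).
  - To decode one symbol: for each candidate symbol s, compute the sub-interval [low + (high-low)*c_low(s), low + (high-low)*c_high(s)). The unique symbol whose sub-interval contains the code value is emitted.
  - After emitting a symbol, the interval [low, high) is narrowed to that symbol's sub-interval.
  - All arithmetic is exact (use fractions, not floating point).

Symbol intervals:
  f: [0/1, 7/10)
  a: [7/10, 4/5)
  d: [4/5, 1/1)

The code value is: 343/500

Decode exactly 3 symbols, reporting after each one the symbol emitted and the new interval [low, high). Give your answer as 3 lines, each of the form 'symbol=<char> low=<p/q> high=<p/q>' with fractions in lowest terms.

Step 1: interval [0/1, 1/1), width = 1/1 - 0/1 = 1/1
  'f': [0/1 + 1/1*0/1, 0/1 + 1/1*7/10) = [0/1, 7/10) <- contains code 343/500
  'a': [0/1 + 1/1*7/10, 0/1 + 1/1*4/5) = [7/10, 4/5)
  'd': [0/1 + 1/1*4/5, 0/1 + 1/1*1/1) = [4/5, 1/1)
  emit 'f', narrow to [0/1, 7/10)
Step 2: interval [0/1, 7/10), width = 7/10 - 0/1 = 7/10
  'f': [0/1 + 7/10*0/1, 0/1 + 7/10*7/10) = [0/1, 49/100)
  'a': [0/1 + 7/10*7/10, 0/1 + 7/10*4/5) = [49/100, 14/25)
  'd': [0/1 + 7/10*4/5, 0/1 + 7/10*1/1) = [14/25, 7/10) <- contains code 343/500
  emit 'd', narrow to [14/25, 7/10)
Step 3: interval [14/25, 7/10), width = 7/10 - 14/25 = 7/50
  'f': [14/25 + 7/50*0/1, 14/25 + 7/50*7/10) = [14/25, 329/500)
  'a': [14/25 + 7/50*7/10, 14/25 + 7/50*4/5) = [329/500, 84/125)
  'd': [14/25 + 7/50*4/5, 14/25 + 7/50*1/1) = [84/125, 7/10) <- contains code 343/500
  emit 'd', narrow to [84/125, 7/10)

Answer: symbol=f low=0/1 high=7/10
symbol=d low=14/25 high=7/10
symbol=d low=84/125 high=7/10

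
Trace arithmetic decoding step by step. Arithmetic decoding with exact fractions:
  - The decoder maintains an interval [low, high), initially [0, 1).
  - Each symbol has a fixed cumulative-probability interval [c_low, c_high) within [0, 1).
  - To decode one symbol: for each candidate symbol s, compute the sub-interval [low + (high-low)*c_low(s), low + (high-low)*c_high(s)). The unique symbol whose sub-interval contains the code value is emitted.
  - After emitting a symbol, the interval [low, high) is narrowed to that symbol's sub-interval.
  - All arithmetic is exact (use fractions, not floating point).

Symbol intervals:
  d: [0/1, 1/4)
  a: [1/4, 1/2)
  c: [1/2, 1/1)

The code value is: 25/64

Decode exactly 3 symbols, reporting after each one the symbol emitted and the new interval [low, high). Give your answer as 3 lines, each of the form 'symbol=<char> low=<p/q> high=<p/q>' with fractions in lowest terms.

Answer: symbol=a low=1/4 high=1/2
symbol=c low=3/8 high=1/2
symbol=d low=3/8 high=13/32

Derivation:
Step 1: interval [0/1, 1/1), width = 1/1 - 0/1 = 1/1
  'd': [0/1 + 1/1*0/1, 0/1 + 1/1*1/4) = [0/1, 1/4)
  'a': [0/1 + 1/1*1/4, 0/1 + 1/1*1/2) = [1/4, 1/2) <- contains code 25/64
  'c': [0/1 + 1/1*1/2, 0/1 + 1/1*1/1) = [1/2, 1/1)
  emit 'a', narrow to [1/4, 1/2)
Step 2: interval [1/4, 1/2), width = 1/2 - 1/4 = 1/4
  'd': [1/4 + 1/4*0/1, 1/4 + 1/4*1/4) = [1/4, 5/16)
  'a': [1/4 + 1/4*1/4, 1/4 + 1/4*1/2) = [5/16, 3/8)
  'c': [1/4 + 1/4*1/2, 1/4 + 1/4*1/1) = [3/8, 1/2) <- contains code 25/64
  emit 'c', narrow to [3/8, 1/2)
Step 3: interval [3/8, 1/2), width = 1/2 - 3/8 = 1/8
  'd': [3/8 + 1/8*0/1, 3/8 + 1/8*1/4) = [3/8, 13/32) <- contains code 25/64
  'a': [3/8 + 1/8*1/4, 3/8 + 1/8*1/2) = [13/32, 7/16)
  'c': [3/8 + 1/8*1/2, 3/8 + 1/8*1/1) = [7/16, 1/2)
  emit 'd', narrow to [3/8, 13/32)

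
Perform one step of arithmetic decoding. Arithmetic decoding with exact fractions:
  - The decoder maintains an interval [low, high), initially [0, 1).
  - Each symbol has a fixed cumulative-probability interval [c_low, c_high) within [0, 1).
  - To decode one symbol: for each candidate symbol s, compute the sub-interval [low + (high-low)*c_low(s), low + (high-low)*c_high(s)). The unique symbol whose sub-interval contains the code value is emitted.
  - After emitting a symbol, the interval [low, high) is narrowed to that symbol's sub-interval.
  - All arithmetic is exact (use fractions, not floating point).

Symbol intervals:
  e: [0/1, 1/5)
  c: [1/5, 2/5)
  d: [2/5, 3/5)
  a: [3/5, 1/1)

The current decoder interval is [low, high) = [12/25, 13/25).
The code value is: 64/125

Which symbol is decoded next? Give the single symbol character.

Interval width = high − low = 13/25 − 12/25 = 1/25
Scaled code = (code − low) / width = (64/125 − 12/25) / 1/25 = 4/5
  e: [0/1, 1/5) 
  c: [1/5, 2/5) 
  d: [2/5, 3/5) 
  a: [3/5, 1/1) ← scaled code falls here ✓

Answer: a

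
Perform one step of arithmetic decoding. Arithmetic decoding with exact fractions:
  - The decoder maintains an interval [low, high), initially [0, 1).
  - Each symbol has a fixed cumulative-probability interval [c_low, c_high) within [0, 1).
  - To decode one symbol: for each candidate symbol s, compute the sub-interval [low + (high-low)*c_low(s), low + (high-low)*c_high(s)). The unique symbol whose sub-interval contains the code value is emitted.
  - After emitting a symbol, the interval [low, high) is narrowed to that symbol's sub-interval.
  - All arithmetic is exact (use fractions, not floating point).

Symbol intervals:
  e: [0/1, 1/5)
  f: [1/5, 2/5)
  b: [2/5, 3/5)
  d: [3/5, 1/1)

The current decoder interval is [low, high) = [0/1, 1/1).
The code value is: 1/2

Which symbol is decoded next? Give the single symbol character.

Answer: b

Derivation:
Interval width = high − low = 1/1 − 0/1 = 1/1
Scaled code = (code − low) / width = (1/2 − 0/1) / 1/1 = 1/2
  e: [0/1, 1/5) 
  f: [1/5, 2/5) 
  b: [2/5, 3/5) ← scaled code falls here ✓
  d: [3/5, 1/1) 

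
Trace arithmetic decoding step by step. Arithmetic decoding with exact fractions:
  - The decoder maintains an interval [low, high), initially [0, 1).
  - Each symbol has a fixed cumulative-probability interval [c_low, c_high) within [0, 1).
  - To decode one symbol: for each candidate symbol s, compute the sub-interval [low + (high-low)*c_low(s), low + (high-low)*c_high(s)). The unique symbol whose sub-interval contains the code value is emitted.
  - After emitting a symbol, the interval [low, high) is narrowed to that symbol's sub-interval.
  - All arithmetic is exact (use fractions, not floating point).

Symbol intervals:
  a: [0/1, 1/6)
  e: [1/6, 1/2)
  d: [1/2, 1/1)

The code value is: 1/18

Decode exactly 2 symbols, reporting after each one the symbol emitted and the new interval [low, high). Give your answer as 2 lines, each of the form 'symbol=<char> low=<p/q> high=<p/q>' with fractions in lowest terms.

Answer: symbol=a low=0/1 high=1/6
symbol=e low=1/36 high=1/12

Derivation:
Step 1: interval [0/1, 1/1), width = 1/1 - 0/1 = 1/1
  'a': [0/1 + 1/1*0/1, 0/1 + 1/1*1/6) = [0/1, 1/6) <- contains code 1/18
  'e': [0/1 + 1/1*1/6, 0/1 + 1/1*1/2) = [1/6, 1/2)
  'd': [0/1 + 1/1*1/2, 0/1 + 1/1*1/1) = [1/2, 1/1)
  emit 'a', narrow to [0/1, 1/6)
Step 2: interval [0/1, 1/6), width = 1/6 - 0/1 = 1/6
  'a': [0/1 + 1/6*0/1, 0/1 + 1/6*1/6) = [0/1, 1/36)
  'e': [0/1 + 1/6*1/6, 0/1 + 1/6*1/2) = [1/36, 1/12) <- contains code 1/18
  'd': [0/1 + 1/6*1/2, 0/1 + 1/6*1/1) = [1/12, 1/6)
  emit 'e', narrow to [1/36, 1/12)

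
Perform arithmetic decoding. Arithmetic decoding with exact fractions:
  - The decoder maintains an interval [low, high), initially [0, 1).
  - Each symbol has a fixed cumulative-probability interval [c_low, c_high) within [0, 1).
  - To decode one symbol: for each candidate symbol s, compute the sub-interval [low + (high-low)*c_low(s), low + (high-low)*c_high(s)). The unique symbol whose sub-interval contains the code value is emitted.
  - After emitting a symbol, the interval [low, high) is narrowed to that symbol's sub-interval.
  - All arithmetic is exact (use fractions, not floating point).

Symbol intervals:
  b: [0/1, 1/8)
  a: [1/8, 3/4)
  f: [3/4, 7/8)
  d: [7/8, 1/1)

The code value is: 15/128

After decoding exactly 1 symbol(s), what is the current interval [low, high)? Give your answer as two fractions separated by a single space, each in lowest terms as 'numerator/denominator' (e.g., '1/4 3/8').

Step 1: interval [0/1, 1/1), width = 1/1 - 0/1 = 1/1
  'b': [0/1 + 1/1*0/1, 0/1 + 1/1*1/8) = [0/1, 1/8) <- contains code 15/128
  'a': [0/1 + 1/1*1/8, 0/1 + 1/1*3/4) = [1/8, 3/4)
  'f': [0/1 + 1/1*3/4, 0/1 + 1/1*7/8) = [3/4, 7/8)
  'd': [0/1 + 1/1*7/8, 0/1 + 1/1*1/1) = [7/8, 1/1)
  emit 'b', narrow to [0/1, 1/8)

Answer: 0/1 1/8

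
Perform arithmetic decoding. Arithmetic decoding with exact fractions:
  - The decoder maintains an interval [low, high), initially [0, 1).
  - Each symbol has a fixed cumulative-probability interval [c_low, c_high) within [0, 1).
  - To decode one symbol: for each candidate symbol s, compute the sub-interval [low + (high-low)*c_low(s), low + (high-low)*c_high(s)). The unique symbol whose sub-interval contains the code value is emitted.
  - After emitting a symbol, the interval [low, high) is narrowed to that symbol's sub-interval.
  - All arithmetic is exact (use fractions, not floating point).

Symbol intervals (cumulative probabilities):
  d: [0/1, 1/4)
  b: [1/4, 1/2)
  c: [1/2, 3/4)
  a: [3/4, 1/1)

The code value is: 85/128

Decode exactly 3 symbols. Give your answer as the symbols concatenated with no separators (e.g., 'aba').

Step 1: interval [0/1, 1/1), width = 1/1 - 0/1 = 1/1
  'd': [0/1 + 1/1*0/1, 0/1 + 1/1*1/4) = [0/1, 1/4)
  'b': [0/1 + 1/1*1/4, 0/1 + 1/1*1/2) = [1/4, 1/2)
  'c': [0/1 + 1/1*1/2, 0/1 + 1/1*3/4) = [1/2, 3/4) <- contains code 85/128
  'a': [0/1 + 1/1*3/4, 0/1 + 1/1*1/1) = [3/4, 1/1)
  emit 'c', narrow to [1/2, 3/4)
Step 2: interval [1/2, 3/4), width = 3/4 - 1/2 = 1/4
  'd': [1/2 + 1/4*0/1, 1/2 + 1/4*1/4) = [1/2, 9/16)
  'b': [1/2 + 1/4*1/4, 1/2 + 1/4*1/2) = [9/16, 5/8)
  'c': [1/2 + 1/4*1/2, 1/2 + 1/4*3/4) = [5/8, 11/16) <- contains code 85/128
  'a': [1/2 + 1/4*3/4, 1/2 + 1/4*1/1) = [11/16, 3/4)
  emit 'c', narrow to [5/8, 11/16)
Step 3: interval [5/8, 11/16), width = 11/16 - 5/8 = 1/16
  'd': [5/8 + 1/16*0/1, 5/8 + 1/16*1/4) = [5/8, 41/64)
  'b': [5/8 + 1/16*1/4, 5/8 + 1/16*1/2) = [41/64, 21/32)
  'c': [5/8 + 1/16*1/2, 5/8 + 1/16*3/4) = [21/32, 43/64) <- contains code 85/128
  'a': [5/8 + 1/16*3/4, 5/8 + 1/16*1/1) = [43/64, 11/16)
  emit 'c', narrow to [21/32, 43/64)

Answer: ccc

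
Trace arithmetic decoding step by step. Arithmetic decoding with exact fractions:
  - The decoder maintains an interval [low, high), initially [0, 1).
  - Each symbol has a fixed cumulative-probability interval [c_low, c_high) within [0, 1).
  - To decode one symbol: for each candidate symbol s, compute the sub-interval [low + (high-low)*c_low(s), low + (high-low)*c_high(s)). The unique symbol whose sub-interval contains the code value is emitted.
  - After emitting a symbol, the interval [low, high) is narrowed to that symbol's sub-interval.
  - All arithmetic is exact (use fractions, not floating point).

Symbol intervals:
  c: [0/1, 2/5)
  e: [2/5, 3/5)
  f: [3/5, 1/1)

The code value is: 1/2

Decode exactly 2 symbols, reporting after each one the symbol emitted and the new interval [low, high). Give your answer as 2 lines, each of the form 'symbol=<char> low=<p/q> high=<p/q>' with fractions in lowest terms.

Answer: symbol=e low=2/5 high=3/5
symbol=e low=12/25 high=13/25

Derivation:
Step 1: interval [0/1, 1/1), width = 1/1 - 0/1 = 1/1
  'c': [0/1 + 1/1*0/1, 0/1 + 1/1*2/5) = [0/1, 2/5)
  'e': [0/1 + 1/1*2/5, 0/1 + 1/1*3/5) = [2/5, 3/5) <- contains code 1/2
  'f': [0/1 + 1/1*3/5, 0/1 + 1/1*1/1) = [3/5, 1/1)
  emit 'e', narrow to [2/5, 3/5)
Step 2: interval [2/5, 3/5), width = 3/5 - 2/5 = 1/5
  'c': [2/5 + 1/5*0/1, 2/5 + 1/5*2/5) = [2/5, 12/25)
  'e': [2/5 + 1/5*2/5, 2/5 + 1/5*3/5) = [12/25, 13/25) <- contains code 1/2
  'f': [2/5 + 1/5*3/5, 2/5 + 1/5*1/1) = [13/25, 3/5)
  emit 'e', narrow to [12/25, 13/25)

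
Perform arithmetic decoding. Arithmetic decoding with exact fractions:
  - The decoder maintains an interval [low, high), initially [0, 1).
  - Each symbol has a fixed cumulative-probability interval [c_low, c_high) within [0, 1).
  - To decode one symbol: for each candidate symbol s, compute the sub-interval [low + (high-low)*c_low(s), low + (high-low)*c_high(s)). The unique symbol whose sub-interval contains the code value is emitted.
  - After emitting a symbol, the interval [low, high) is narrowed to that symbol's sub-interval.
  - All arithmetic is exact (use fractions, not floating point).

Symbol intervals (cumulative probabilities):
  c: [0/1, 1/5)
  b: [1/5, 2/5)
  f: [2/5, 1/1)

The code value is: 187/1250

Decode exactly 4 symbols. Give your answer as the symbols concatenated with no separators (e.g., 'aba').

Step 1: interval [0/1, 1/1), width = 1/1 - 0/1 = 1/1
  'c': [0/1 + 1/1*0/1, 0/1 + 1/1*1/5) = [0/1, 1/5) <- contains code 187/1250
  'b': [0/1 + 1/1*1/5, 0/1 + 1/1*2/5) = [1/5, 2/5)
  'f': [0/1 + 1/1*2/5, 0/1 + 1/1*1/1) = [2/5, 1/1)
  emit 'c', narrow to [0/1, 1/5)
Step 2: interval [0/1, 1/5), width = 1/5 - 0/1 = 1/5
  'c': [0/1 + 1/5*0/1, 0/1 + 1/5*1/5) = [0/1, 1/25)
  'b': [0/1 + 1/5*1/5, 0/1 + 1/5*2/5) = [1/25, 2/25)
  'f': [0/1 + 1/5*2/5, 0/1 + 1/5*1/1) = [2/25, 1/5) <- contains code 187/1250
  emit 'f', narrow to [2/25, 1/5)
Step 3: interval [2/25, 1/5), width = 1/5 - 2/25 = 3/25
  'c': [2/25 + 3/25*0/1, 2/25 + 3/25*1/5) = [2/25, 13/125)
  'b': [2/25 + 3/25*1/5, 2/25 + 3/25*2/5) = [13/125, 16/125)
  'f': [2/25 + 3/25*2/5, 2/25 + 3/25*1/1) = [16/125, 1/5) <- contains code 187/1250
  emit 'f', narrow to [16/125, 1/5)
Step 4: interval [16/125, 1/5), width = 1/5 - 16/125 = 9/125
  'c': [16/125 + 9/125*0/1, 16/125 + 9/125*1/5) = [16/125, 89/625)
  'b': [16/125 + 9/125*1/5, 16/125 + 9/125*2/5) = [89/625, 98/625) <- contains code 187/1250
  'f': [16/125 + 9/125*2/5, 16/125 + 9/125*1/1) = [98/625, 1/5)
  emit 'b', narrow to [89/625, 98/625)

Answer: cffb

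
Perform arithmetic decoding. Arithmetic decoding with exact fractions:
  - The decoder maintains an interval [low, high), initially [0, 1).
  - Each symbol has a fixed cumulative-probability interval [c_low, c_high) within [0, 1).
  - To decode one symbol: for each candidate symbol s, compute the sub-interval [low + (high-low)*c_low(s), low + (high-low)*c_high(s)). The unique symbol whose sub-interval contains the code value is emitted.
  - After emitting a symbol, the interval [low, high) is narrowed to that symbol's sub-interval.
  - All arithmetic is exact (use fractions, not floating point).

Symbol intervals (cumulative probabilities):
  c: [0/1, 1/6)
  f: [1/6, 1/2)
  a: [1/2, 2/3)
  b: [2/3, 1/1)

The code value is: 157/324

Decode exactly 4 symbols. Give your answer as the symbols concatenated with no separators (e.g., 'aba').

Answer: fbba

Derivation:
Step 1: interval [0/1, 1/1), width = 1/1 - 0/1 = 1/1
  'c': [0/1 + 1/1*0/1, 0/1 + 1/1*1/6) = [0/1, 1/6)
  'f': [0/1 + 1/1*1/6, 0/1 + 1/1*1/2) = [1/6, 1/2) <- contains code 157/324
  'a': [0/1 + 1/1*1/2, 0/1 + 1/1*2/3) = [1/2, 2/3)
  'b': [0/1 + 1/1*2/3, 0/1 + 1/1*1/1) = [2/3, 1/1)
  emit 'f', narrow to [1/6, 1/2)
Step 2: interval [1/6, 1/2), width = 1/2 - 1/6 = 1/3
  'c': [1/6 + 1/3*0/1, 1/6 + 1/3*1/6) = [1/6, 2/9)
  'f': [1/6 + 1/3*1/6, 1/6 + 1/3*1/2) = [2/9, 1/3)
  'a': [1/6 + 1/3*1/2, 1/6 + 1/3*2/3) = [1/3, 7/18)
  'b': [1/6 + 1/3*2/3, 1/6 + 1/3*1/1) = [7/18, 1/2) <- contains code 157/324
  emit 'b', narrow to [7/18, 1/2)
Step 3: interval [7/18, 1/2), width = 1/2 - 7/18 = 1/9
  'c': [7/18 + 1/9*0/1, 7/18 + 1/9*1/6) = [7/18, 11/27)
  'f': [7/18 + 1/9*1/6, 7/18 + 1/9*1/2) = [11/27, 4/9)
  'a': [7/18 + 1/9*1/2, 7/18 + 1/9*2/3) = [4/9, 25/54)
  'b': [7/18 + 1/9*2/3, 7/18 + 1/9*1/1) = [25/54, 1/2) <- contains code 157/324
  emit 'b', narrow to [25/54, 1/2)
Step 4: interval [25/54, 1/2), width = 1/2 - 25/54 = 1/27
  'c': [25/54 + 1/27*0/1, 25/54 + 1/27*1/6) = [25/54, 38/81)
  'f': [25/54 + 1/27*1/6, 25/54 + 1/27*1/2) = [38/81, 13/27)
  'a': [25/54 + 1/27*1/2, 25/54 + 1/27*2/3) = [13/27, 79/162) <- contains code 157/324
  'b': [25/54 + 1/27*2/3, 25/54 + 1/27*1/1) = [79/162, 1/2)
  emit 'a', narrow to [13/27, 79/162)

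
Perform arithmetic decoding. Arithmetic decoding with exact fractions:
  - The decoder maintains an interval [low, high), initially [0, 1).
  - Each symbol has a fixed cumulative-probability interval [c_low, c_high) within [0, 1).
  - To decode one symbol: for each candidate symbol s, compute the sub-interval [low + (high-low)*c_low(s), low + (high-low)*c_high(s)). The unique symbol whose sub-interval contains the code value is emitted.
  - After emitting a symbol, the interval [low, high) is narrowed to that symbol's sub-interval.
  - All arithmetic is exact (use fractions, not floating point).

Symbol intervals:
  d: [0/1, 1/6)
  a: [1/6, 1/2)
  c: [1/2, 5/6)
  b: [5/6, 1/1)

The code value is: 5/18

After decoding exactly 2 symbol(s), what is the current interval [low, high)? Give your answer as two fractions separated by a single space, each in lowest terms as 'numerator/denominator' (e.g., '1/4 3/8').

Step 1: interval [0/1, 1/1), width = 1/1 - 0/1 = 1/1
  'd': [0/1 + 1/1*0/1, 0/1 + 1/1*1/6) = [0/1, 1/6)
  'a': [0/1 + 1/1*1/6, 0/1 + 1/1*1/2) = [1/6, 1/2) <- contains code 5/18
  'c': [0/1 + 1/1*1/2, 0/1 + 1/1*5/6) = [1/2, 5/6)
  'b': [0/1 + 1/1*5/6, 0/1 + 1/1*1/1) = [5/6, 1/1)
  emit 'a', narrow to [1/6, 1/2)
Step 2: interval [1/6, 1/2), width = 1/2 - 1/6 = 1/3
  'd': [1/6 + 1/3*0/1, 1/6 + 1/3*1/6) = [1/6, 2/9)
  'a': [1/6 + 1/3*1/6, 1/6 + 1/3*1/2) = [2/9, 1/3) <- contains code 5/18
  'c': [1/6 + 1/3*1/2, 1/6 + 1/3*5/6) = [1/3, 4/9)
  'b': [1/6 + 1/3*5/6, 1/6 + 1/3*1/1) = [4/9, 1/2)
  emit 'a', narrow to [2/9, 1/3)

Answer: 2/9 1/3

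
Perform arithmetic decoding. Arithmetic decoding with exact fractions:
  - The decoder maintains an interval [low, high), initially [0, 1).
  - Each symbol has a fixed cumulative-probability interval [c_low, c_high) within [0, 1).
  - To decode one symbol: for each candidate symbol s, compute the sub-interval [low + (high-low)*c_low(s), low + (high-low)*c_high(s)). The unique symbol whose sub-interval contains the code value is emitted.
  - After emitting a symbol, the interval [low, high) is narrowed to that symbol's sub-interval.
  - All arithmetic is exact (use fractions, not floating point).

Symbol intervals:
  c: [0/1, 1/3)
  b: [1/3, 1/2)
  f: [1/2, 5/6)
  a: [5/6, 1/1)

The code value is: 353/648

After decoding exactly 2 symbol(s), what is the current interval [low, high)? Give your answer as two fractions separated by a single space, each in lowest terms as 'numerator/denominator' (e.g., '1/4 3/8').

Answer: 1/2 11/18

Derivation:
Step 1: interval [0/1, 1/1), width = 1/1 - 0/1 = 1/1
  'c': [0/1 + 1/1*0/1, 0/1 + 1/1*1/3) = [0/1, 1/3)
  'b': [0/1 + 1/1*1/3, 0/1 + 1/1*1/2) = [1/3, 1/2)
  'f': [0/1 + 1/1*1/2, 0/1 + 1/1*5/6) = [1/2, 5/6) <- contains code 353/648
  'a': [0/1 + 1/1*5/6, 0/1 + 1/1*1/1) = [5/6, 1/1)
  emit 'f', narrow to [1/2, 5/6)
Step 2: interval [1/2, 5/6), width = 5/6 - 1/2 = 1/3
  'c': [1/2 + 1/3*0/1, 1/2 + 1/3*1/3) = [1/2, 11/18) <- contains code 353/648
  'b': [1/2 + 1/3*1/3, 1/2 + 1/3*1/2) = [11/18, 2/3)
  'f': [1/2 + 1/3*1/2, 1/2 + 1/3*5/6) = [2/3, 7/9)
  'a': [1/2 + 1/3*5/6, 1/2 + 1/3*1/1) = [7/9, 5/6)
  emit 'c', narrow to [1/2, 11/18)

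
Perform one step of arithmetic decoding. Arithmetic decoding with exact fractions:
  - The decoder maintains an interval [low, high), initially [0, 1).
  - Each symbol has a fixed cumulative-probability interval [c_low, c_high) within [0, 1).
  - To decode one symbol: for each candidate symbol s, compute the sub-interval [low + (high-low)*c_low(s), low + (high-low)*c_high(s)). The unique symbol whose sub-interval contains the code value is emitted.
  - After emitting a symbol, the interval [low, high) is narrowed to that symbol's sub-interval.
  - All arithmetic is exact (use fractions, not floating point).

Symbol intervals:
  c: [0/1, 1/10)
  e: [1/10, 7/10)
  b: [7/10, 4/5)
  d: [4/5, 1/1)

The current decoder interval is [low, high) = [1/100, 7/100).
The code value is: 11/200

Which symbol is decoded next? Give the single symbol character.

Interval width = high − low = 7/100 − 1/100 = 3/50
Scaled code = (code − low) / width = (11/200 − 1/100) / 3/50 = 3/4
  c: [0/1, 1/10) 
  e: [1/10, 7/10) 
  b: [7/10, 4/5) ← scaled code falls here ✓
  d: [4/5, 1/1) 

Answer: b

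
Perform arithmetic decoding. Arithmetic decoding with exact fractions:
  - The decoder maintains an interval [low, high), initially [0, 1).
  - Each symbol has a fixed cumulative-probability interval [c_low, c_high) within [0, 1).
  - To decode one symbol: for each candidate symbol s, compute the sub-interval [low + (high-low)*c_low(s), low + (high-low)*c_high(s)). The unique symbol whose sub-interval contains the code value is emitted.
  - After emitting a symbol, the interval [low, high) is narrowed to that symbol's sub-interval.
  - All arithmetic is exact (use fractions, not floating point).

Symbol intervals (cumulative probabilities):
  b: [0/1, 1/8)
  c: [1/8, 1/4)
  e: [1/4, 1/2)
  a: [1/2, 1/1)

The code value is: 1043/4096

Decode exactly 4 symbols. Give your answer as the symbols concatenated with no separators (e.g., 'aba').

Step 1: interval [0/1, 1/1), width = 1/1 - 0/1 = 1/1
  'b': [0/1 + 1/1*0/1, 0/1 + 1/1*1/8) = [0/1, 1/8)
  'c': [0/1 + 1/1*1/8, 0/1 + 1/1*1/4) = [1/8, 1/4)
  'e': [0/1 + 1/1*1/4, 0/1 + 1/1*1/2) = [1/4, 1/2) <- contains code 1043/4096
  'a': [0/1 + 1/1*1/2, 0/1 + 1/1*1/1) = [1/2, 1/1)
  emit 'e', narrow to [1/4, 1/2)
Step 2: interval [1/4, 1/2), width = 1/2 - 1/4 = 1/4
  'b': [1/4 + 1/4*0/1, 1/4 + 1/4*1/8) = [1/4, 9/32) <- contains code 1043/4096
  'c': [1/4 + 1/4*1/8, 1/4 + 1/4*1/4) = [9/32, 5/16)
  'e': [1/4 + 1/4*1/4, 1/4 + 1/4*1/2) = [5/16, 3/8)
  'a': [1/4 + 1/4*1/2, 1/4 + 1/4*1/1) = [3/8, 1/2)
  emit 'b', narrow to [1/4, 9/32)
Step 3: interval [1/4, 9/32), width = 9/32 - 1/4 = 1/32
  'b': [1/4 + 1/32*0/1, 1/4 + 1/32*1/8) = [1/4, 65/256)
  'c': [1/4 + 1/32*1/8, 1/4 + 1/32*1/4) = [65/256, 33/128) <- contains code 1043/4096
  'e': [1/4 + 1/32*1/4, 1/4 + 1/32*1/2) = [33/128, 17/64)
  'a': [1/4 + 1/32*1/2, 1/4 + 1/32*1/1) = [17/64, 9/32)
  emit 'c', narrow to [65/256, 33/128)
Step 4: interval [65/256, 33/128), width = 33/128 - 65/256 = 1/256
  'b': [65/256 + 1/256*0/1, 65/256 + 1/256*1/8) = [65/256, 521/2048)
  'c': [65/256 + 1/256*1/8, 65/256 + 1/256*1/4) = [521/2048, 261/1024) <- contains code 1043/4096
  'e': [65/256 + 1/256*1/4, 65/256 + 1/256*1/2) = [261/1024, 131/512)
  'a': [65/256 + 1/256*1/2, 65/256 + 1/256*1/1) = [131/512, 33/128)
  emit 'c', narrow to [521/2048, 261/1024)

Answer: ebcc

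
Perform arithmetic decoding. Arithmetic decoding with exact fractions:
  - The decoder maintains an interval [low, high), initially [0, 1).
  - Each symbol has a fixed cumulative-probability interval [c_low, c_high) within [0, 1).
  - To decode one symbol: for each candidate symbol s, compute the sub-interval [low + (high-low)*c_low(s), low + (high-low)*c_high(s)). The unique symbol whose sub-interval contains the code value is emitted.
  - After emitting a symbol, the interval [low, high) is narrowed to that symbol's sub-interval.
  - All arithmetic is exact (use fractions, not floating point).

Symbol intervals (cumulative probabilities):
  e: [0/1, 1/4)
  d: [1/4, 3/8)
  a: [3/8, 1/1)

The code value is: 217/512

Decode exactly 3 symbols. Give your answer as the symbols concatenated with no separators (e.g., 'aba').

Answer: aed

Derivation:
Step 1: interval [0/1, 1/1), width = 1/1 - 0/1 = 1/1
  'e': [0/1 + 1/1*0/1, 0/1 + 1/1*1/4) = [0/1, 1/4)
  'd': [0/1 + 1/1*1/4, 0/1 + 1/1*3/8) = [1/4, 3/8)
  'a': [0/1 + 1/1*3/8, 0/1 + 1/1*1/1) = [3/8, 1/1) <- contains code 217/512
  emit 'a', narrow to [3/8, 1/1)
Step 2: interval [3/8, 1/1), width = 1/1 - 3/8 = 5/8
  'e': [3/8 + 5/8*0/1, 3/8 + 5/8*1/4) = [3/8, 17/32) <- contains code 217/512
  'd': [3/8 + 5/8*1/4, 3/8 + 5/8*3/8) = [17/32, 39/64)
  'a': [3/8 + 5/8*3/8, 3/8 + 5/8*1/1) = [39/64, 1/1)
  emit 'e', narrow to [3/8, 17/32)
Step 3: interval [3/8, 17/32), width = 17/32 - 3/8 = 5/32
  'e': [3/8 + 5/32*0/1, 3/8 + 5/32*1/4) = [3/8, 53/128)
  'd': [3/8 + 5/32*1/4, 3/8 + 5/32*3/8) = [53/128, 111/256) <- contains code 217/512
  'a': [3/8 + 5/32*3/8, 3/8 + 5/32*1/1) = [111/256, 17/32)
  emit 'd', narrow to [53/128, 111/256)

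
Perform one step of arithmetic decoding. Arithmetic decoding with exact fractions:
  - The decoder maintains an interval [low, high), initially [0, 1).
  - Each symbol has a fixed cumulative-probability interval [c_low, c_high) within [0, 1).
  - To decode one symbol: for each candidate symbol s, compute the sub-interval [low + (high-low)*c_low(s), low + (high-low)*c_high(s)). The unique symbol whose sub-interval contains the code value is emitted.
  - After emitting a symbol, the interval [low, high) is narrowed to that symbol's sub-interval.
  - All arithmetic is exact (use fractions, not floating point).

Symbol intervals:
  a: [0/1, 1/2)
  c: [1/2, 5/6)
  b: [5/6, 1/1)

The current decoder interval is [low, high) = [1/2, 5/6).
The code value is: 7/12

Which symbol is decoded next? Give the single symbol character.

Interval width = high − low = 5/6 − 1/2 = 1/3
Scaled code = (code − low) / width = (7/12 − 1/2) / 1/3 = 1/4
  a: [0/1, 1/2) ← scaled code falls here ✓
  c: [1/2, 5/6) 
  b: [5/6, 1/1) 

Answer: a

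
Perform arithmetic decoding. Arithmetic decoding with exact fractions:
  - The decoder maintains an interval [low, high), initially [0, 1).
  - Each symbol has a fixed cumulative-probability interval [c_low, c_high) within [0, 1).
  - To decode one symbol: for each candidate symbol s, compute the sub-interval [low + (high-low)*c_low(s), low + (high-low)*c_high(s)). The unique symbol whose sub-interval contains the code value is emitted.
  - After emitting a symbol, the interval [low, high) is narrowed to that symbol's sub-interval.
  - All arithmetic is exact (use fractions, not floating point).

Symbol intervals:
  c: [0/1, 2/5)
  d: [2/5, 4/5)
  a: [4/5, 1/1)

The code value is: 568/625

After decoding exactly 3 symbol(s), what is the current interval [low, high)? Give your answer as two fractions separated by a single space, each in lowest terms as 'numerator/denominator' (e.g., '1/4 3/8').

Answer: 22/25 114/125

Derivation:
Step 1: interval [0/1, 1/1), width = 1/1 - 0/1 = 1/1
  'c': [0/1 + 1/1*0/1, 0/1 + 1/1*2/5) = [0/1, 2/5)
  'd': [0/1 + 1/1*2/5, 0/1 + 1/1*4/5) = [2/5, 4/5)
  'a': [0/1 + 1/1*4/5, 0/1 + 1/1*1/1) = [4/5, 1/1) <- contains code 568/625
  emit 'a', narrow to [4/5, 1/1)
Step 2: interval [4/5, 1/1), width = 1/1 - 4/5 = 1/5
  'c': [4/5 + 1/5*0/1, 4/5 + 1/5*2/5) = [4/5, 22/25)
  'd': [4/5 + 1/5*2/5, 4/5 + 1/5*4/5) = [22/25, 24/25) <- contains code 568/625
  'a': [4/5 + 1/5*4/5, 4/5 + 1/5*1/1) = [24/25, 1/1)
  emit 'd', narrow to [22/25, 24/25)
Step 3: interval [22/25, 24/25), width = 24/25 - 22/25 = 2/25
  'c': [22/25 + 2/25*0/1, 22/25 + 2/25*2/5) = [22/25, 114/125) <- contains code 568/625
  'd': [22/25 + 2/25*2/5, 22/25 + 2/25*4/5) = [114/125, 118/125)
  'a': [22/25 + 2/25*4/5, 22/25 + 2/25*1/1) = [118/125, 24/25)
  emit 'c', narrow to [22/25, 114/125)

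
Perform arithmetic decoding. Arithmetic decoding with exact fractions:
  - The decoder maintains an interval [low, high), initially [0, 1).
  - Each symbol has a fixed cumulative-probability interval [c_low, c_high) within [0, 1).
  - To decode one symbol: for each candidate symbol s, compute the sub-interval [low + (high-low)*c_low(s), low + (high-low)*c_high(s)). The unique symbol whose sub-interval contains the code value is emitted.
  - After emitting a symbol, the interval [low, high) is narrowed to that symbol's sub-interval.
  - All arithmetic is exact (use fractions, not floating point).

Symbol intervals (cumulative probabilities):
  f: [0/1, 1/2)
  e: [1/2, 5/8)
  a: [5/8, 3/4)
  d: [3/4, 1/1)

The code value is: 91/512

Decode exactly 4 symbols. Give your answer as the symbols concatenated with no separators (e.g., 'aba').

Step 1: interval [0/1, 1/1), width = 1/1 - 0/1 = 1/1
  'f': [0/1 + 1/1*0/1, 0/1 + 1/1*1/2) = [0/1, 1/2) <- contains code 91/512
  'e': [0/1 + 1/1*1/2, 0/1 + 1/1*5/8) = [1/2, 5/8)
  'a': [0/1 + 1/1*5/8, 0/1 + 1/1*3/4) = [5/8, 3/4)
  'd': [0/1 + 1/1*3/4, 0/1 + 1/1*1/1) = [3/4, 1/1)
  emit 'f', narrow to [0/1, 1/2)
Step 2: interval [0/1, 1/2), width = 1/2 - 0/1 = 1/2
  'f': [0/1 + 1/2*0/1, 0/1 + 1/2*1/2) = [0/1, 1/4) <- contains code 91/512
  'e': [0/1 + 1/2*1/2, 0/1 + 1/2*5/8) = [1/4, 5/16)
  'a': [0/1 + 1/2*5/8, 0/1 + 1/2*3/4) = [5/16, 3/8)
  'd': [0/1 + 1/2*3/4, 0/1 + 1/2*1/1) = [3/8, 1/2)
  emit 'f', narrow to [0/1, 1/4)
Step 3: interval [0/1, 1/4), width = 1/4 - 0/1 = 1/4
  'f': [0/1 + 1/4*0/1, 0/1 + 1/4*1/2) = [0/1, 1/8)
  'e': [0/1 + 1/4*1/2, 0/1 + 1/4*5/8) = [1/8, 5/32)
  'a': [0/1 + 1/4*5/8, 0/1 + 1/4*3/4) = [5/32, 3/16) <- contains code 91/512
  'd': [0/1 + 1/4*3/4, 0/1 + 1/4*1/1) = [3/16, 1/4)
  emit 'a', narrow to [5/32, 3/16)
Step 4: interval [5/32, 3/16), width = 3/16 - 5/32 = 1/32
  'f': [5/32 + 1/32*0/1, 5/32 + 1/32*1/2) = [5/32, 11/64)
  'e': [5/32 + 1/32*1/2, 5/32 + 1/32*5/8) = [11/64, 45/256)
  'a': [5/32 + 1/32*5/8, 5/32 + 1/32*3/4) = [45/256, 23/128) <- contains code 91/512
  'd': [5/32 + 1/32*3/4, 5/32 + 1/32*1/1) = [23/128, 3/16)
  emit 'a', narrow to [45/256, 23/128)

Answer: ffaa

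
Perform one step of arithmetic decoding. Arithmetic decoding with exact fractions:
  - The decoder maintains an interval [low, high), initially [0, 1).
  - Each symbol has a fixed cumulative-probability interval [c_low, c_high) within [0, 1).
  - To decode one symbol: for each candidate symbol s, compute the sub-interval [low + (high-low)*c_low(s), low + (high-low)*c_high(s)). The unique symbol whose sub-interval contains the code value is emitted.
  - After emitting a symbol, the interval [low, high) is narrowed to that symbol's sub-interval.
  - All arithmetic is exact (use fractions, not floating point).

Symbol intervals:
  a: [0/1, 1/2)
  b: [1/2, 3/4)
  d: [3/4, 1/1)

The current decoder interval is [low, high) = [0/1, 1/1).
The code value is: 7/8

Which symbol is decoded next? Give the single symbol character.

Interval width = high − low = 1/1 − 0/1 = 1/1
Scaled code = (code − low) / width = (7/8 − 0/1) / 1/1 = 7/8
  a: [0/1, 1/2) 
  b: [1/2, 3/4) 
  d: [3/4, 1/1) ← scaled code falls here ✓

Answer: d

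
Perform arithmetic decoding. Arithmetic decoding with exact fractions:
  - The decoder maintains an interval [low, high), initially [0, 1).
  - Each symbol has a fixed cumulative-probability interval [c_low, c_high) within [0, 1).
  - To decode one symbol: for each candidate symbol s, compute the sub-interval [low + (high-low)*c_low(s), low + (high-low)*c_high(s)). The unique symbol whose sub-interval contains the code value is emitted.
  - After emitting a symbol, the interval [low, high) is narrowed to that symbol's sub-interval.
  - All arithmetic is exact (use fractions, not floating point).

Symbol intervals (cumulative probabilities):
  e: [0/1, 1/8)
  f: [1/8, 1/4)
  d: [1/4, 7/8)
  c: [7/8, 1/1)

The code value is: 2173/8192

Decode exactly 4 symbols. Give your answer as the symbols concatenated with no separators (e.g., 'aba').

Step 1: interval [0/1, 1/1), width = 1/1 - 0/1 = 1/1
  'e': [0/1 + 1/1*0/1, 0/1 + 1/1*1/8) = [0/1, 1/8)
  'f': [0/1 + 1/1*1/8, 0/1 + 1/1*1/4) = [1/8, 1/4)
  'd': [0/1 + 1/1*1/4, 0/1 + 1/1*7/8) = [1/4, 7/8) <- contains code 2173/8192
  'c': [0/1 + 1/1*7/8, 0/1 + 1/1*1/1) = [7/8, 1/1)
  emit 'd', narrow to [1/4, 7/8)
Step 2: interval [1/4, 7/8), width = 7/8 - 1/4 = 5/8
  'e': [1/4 + 5/8*0/1, 1/4 + 5/8*1/8) = [1/4, 21/64) <- contains code 2173/8192
  'f': [1/4 + 5/8*1/8, 1/4 + 5/8*1/4) = [21/64, 13/32)
  'd': [1/4 + 5/8*1/4, 1/4 + 5/8*7/8) = [13/32, 51/64)
  'c': [1/4 + 5/8*7/8, 1/4 + 5/8*1/1) = [51/64, 7/8)
  emit 'e', narrow to [1/4, 21/64)
Step 3: interval [1/4, 21/64), width = 21/64 - 1/4 = 5/64
  'e': [1/4 + 5/64*0/1, 1/4 + 5/64*1/8) = [1/4, 133/512)
  'f': [1/4 + 5/64*1/8, 1/4 + 5/64*1/4) = [133/512, 69/256) <- contains code 2173/8192
  'd': [1/4 + 5/64*1/4, 1/4 + 5/64*7/8) = [69/256, 163/512)
  'c': [1/4 + 5/64*7/8, 1/4 + 5/64*1/1) = [163/512, 21/64)
  emit 'f', narrow to [133/512, 69/256)
Step 4: interval [133/512, 69/256), width = 69/256 - 133/512 = 5/512
  'e': [133/512 + 5/512*0/1, 133/512 + 5/512*1/8) = [133/512, 1069/4096)
  'f': [133/512 + 5/512*1/8, 133/512 + 5/512*1/4) = [1069/4096, 537/2048)
  'd': [133/512 + 5/512*1/4, 133/512 + 5/512*7/8) = [537/2048, 1099/4096) <- contains code 2173/8192
  'c': [133/512 + 5/512*7/8, 133/512 + 5/512*1/1) = [1099/4096, 69/256)
  emit 'd', narrow to [537/2048, 1099/4096)

Answer: defd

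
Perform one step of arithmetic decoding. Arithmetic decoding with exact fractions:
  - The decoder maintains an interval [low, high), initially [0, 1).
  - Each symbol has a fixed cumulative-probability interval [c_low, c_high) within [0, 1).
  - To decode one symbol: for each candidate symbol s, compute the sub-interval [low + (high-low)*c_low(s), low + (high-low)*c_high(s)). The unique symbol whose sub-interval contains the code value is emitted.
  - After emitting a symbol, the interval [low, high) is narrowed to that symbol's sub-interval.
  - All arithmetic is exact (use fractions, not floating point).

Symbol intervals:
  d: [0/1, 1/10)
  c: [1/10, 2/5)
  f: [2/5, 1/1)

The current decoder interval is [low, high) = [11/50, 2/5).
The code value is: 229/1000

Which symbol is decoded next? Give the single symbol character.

Answer: d

Derivation:
Interval width = high − low = 2/5 − 11/50 = 9/50
Scaled code = (code − low) / width = (229/1000 − 11/50) / 9/50 = 1/20
  d: [0/1, 1/10) ← scaled code falls here ✓
  c: [1/10, 2/5) 
  f: [2/5, 1/1) 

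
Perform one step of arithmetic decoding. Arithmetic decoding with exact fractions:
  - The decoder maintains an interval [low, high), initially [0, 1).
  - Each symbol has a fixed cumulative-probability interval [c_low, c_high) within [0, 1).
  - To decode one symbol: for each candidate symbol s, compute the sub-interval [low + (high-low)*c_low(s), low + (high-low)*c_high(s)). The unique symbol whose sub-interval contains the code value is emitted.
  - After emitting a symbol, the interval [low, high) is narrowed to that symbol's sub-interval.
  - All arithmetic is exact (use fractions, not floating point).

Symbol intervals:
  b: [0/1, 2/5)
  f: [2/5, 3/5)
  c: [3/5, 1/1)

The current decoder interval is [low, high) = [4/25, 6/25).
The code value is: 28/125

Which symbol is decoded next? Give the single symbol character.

Interval width = high − low = 6/25 − 4/25 = 2/25
Scaled code = (code − low) / width = (28/125 − 4/25) / 2/25 = 4/5
  b: [0/1, 2/5) 
  f: [2/5, 3/5) 
  c: [3/5, 1/1) ← scaled code falls here ✓

Answer: c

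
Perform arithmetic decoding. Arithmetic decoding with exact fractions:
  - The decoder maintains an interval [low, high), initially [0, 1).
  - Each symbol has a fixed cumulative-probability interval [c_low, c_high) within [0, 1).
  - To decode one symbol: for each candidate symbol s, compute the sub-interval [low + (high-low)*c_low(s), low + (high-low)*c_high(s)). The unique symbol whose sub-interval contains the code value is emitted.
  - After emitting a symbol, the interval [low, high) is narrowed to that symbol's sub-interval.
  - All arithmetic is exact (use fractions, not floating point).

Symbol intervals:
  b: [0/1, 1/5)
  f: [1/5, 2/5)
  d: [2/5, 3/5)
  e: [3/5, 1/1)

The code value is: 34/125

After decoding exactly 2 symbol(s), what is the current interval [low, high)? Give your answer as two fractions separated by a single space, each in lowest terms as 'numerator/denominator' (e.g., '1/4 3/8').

Answer: 6/25 7/25

Derivation:
Step 1: interval [0/1, 1/1), width = 1/1 - 0/1 = 1/1
  'b': [0/1 + 1/1*0/1, 0/1 + 1/1*1/5) = [0/1, 1/5)
  'f': [0/1 + 1/1*1/5, 0/1 + 1/1*2/5) = [1/5, 2/5) <- contains code 34/125
  'd': [0/1 + 1/1*2/5, 0/1 + 1/1*3/5) = [2/5, 3/5)
  'e': [0/1 + 1/1*3/5, 0/1 + 1/1*1/1) = [3/5, 1/1)
  emit 'f', narrow to [1/5, 2/5)
Step 2: interval [1/5, 2/5), width = 2/5 - 1/5 = 1/5
  'b': [1/5 + 1/5*0/1, 1/5 + 1/5*1/5) = [1/5, 6/25)
  'f': [1/5 + 1/5*1/5, 1/5 + 1/5*2/5) = [6/25, 7/25) <- contains code 34/125
  'd': [1/5 + 1/5*2/5, 1/5 + 1/5*3/5) = [7/25, 8/25)
  'e': [1/5 + 1/5*3/5, 1/5 + 1/5*1/1) = [8/25, 2/5)
  emit 'f', narrow to [6/25, 7/25)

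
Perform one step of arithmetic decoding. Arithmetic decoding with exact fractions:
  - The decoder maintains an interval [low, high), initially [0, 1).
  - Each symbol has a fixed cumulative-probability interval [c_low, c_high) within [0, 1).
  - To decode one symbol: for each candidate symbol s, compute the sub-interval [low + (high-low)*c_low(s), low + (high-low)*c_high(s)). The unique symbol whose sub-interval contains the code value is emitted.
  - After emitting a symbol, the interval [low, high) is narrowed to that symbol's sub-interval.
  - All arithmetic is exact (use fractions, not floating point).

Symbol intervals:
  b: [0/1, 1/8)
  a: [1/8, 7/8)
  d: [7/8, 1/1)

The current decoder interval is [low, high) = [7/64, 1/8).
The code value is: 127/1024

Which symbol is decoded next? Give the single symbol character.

Interval width = high − low = 1/8 − 7/64 = 1/64
Scaled code = (code − low) / width = (127/1024 − 7/64) / 1/64 = 15/16
  b: [0/1, 1/8) 
  a: [1/8, 7/8) 
  d: [7/8, 1/1) ← scaled code falls here ✓

Answer: d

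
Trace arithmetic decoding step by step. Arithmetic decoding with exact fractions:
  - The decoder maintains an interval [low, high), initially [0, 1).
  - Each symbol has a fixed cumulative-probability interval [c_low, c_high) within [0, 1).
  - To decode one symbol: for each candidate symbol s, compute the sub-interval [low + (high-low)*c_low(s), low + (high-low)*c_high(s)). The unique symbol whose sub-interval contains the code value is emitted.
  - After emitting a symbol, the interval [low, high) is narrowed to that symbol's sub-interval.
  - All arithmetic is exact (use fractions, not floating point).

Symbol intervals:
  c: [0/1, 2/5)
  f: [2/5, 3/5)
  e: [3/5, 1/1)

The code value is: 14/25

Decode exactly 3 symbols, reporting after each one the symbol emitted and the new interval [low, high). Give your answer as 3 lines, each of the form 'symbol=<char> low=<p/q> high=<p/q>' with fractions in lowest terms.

Step 1: interval [0/1, 1/1), width = 1/1 - 0/1 = 1/1
  'c': [0/1 + 1/1*0/1, 0/1 + 1/1*2/5) = [0/1, 2/5)
  'f': [0/1 + 1/1*2/5, 0/1 + 1/1*3/5) = [2/5, 3/5) <- contains code 14/25
  'e': [0/1 + 1/1*3/5, 0/1 + 1/1*1/1) = [3/5, 1/1)
  emit 'f', narrow to [2/5, 3/5)
Step 2: interval [2/5, 3/5), width = 3/5 - 2/5 = 1/5
  'c': [2/5 + 1/5*0/1, 2/5 + 1/5*2/5) = [2/5, 12/25)
  'f': [2/5 + 1/5*2/5, 2/5 + 1/5*3/5) = [12/25, 13/25)
  'e': [2/5 + 1/5*3/5, 2/5 + 1/5*1/1) = [13/25, 3/5) <- contains code 14/25
  emit 'e', narrow to [13/25, 3/5)
Step 3: interval [13/25, 3/5), width = 3/5 - 13/25 = 2/25
  'c': [13/25 + 2/25*0/1, 13/25 + 2/25*2/5) = [13/25, 69/125)
  'f': [13/25 + 2/25*2/5, 13/25 + 2/25*3/5) = [69/125, 71/125) <- contains code 14/25
  'e': [13/25 + 2/25*3/5, 13/25 + 2/25*1/1) = [71/125, 3/5)
  emit 'f', narrow to [69/125, 71/125)

Answer: symbol=f low=2/5 high=3/5
symbol=e low=13/25 high=3/5
symbol=f low=69/125 high=71/125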